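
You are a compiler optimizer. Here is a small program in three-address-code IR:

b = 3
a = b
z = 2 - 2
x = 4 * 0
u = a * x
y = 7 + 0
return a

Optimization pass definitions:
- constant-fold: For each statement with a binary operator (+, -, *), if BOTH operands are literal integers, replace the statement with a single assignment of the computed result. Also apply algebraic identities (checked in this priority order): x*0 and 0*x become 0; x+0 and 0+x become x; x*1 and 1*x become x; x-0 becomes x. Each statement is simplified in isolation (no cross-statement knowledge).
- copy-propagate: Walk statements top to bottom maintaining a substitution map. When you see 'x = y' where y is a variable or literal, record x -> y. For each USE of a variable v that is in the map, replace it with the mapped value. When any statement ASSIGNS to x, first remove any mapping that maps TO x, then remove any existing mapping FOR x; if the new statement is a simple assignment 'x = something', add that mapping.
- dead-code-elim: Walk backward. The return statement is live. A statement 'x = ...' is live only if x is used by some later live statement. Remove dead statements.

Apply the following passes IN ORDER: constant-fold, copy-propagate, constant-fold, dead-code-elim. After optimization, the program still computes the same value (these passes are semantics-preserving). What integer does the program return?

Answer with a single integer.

Initial IR:
  b = 3
  a = b
  z = 2 - 2
  x = 4 * 0
  u = a * x
  y = 7 + 0
  return a
After constant-fold (7 stmts):
  b = 3
  a = b
  z = 0
  x = 0
  u = a * x
  y = 7
  return a
After copy-propagate (7 stmts):
  b = 3
  a = 3
  z = 0
  x = 0
  u = 3 * 0
  y = 7
  return 3
After constant-fold (7 stmts):
  b = 3
  a = 3
  z = 0
  x = 0
  u = 0
  y = 7
  return 3
After dead-code-elim (1 stmts):
  return 3
Evaluate:
  b = 3  =>  b = 3
  a = b  =>  a = 3
  z = 2 - 2  =>  z = 0
  x = 4 * 0  =>  x = 0
  u = a * x  =>  u = 0
  y = 7 + 0  =>  y = 7
  return a = 3

Answer: 3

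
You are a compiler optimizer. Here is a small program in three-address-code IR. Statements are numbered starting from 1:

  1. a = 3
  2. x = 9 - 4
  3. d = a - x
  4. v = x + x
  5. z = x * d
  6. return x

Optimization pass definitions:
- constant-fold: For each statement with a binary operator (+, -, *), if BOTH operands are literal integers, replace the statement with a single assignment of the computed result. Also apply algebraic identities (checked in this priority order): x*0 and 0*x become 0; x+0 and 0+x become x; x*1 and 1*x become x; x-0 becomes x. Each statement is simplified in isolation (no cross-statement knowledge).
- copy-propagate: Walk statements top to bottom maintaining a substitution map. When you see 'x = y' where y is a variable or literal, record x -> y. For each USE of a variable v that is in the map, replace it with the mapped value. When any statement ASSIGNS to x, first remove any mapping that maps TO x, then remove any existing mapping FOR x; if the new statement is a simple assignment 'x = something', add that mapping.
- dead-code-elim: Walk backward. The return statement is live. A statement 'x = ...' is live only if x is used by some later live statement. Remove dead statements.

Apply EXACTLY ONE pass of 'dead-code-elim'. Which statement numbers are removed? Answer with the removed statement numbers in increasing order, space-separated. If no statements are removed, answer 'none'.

Answer: 1 3 4 5

Derivation:
Backward liveness scan:
Stmt 1 'a = 3': DEAD (a not in live set [])
Stmt 2 'x = 9 - 4': KEEP (x is live); live-in = []
Stmt 3 'd = a - x': DEAD (d not in live set ['x'])
Stmt 4 'v = x + x': DEAD (v not in live set ['x'])
Stmt 5 'z = x * d': DEAD (z not in live set ['x'])
Stmt 6 'return x': KEEP (return); live-in = ['x']
Removed statement numbers: [1, 3, 4, 5]
Surviving IR:
  x = 9 - 4
  return x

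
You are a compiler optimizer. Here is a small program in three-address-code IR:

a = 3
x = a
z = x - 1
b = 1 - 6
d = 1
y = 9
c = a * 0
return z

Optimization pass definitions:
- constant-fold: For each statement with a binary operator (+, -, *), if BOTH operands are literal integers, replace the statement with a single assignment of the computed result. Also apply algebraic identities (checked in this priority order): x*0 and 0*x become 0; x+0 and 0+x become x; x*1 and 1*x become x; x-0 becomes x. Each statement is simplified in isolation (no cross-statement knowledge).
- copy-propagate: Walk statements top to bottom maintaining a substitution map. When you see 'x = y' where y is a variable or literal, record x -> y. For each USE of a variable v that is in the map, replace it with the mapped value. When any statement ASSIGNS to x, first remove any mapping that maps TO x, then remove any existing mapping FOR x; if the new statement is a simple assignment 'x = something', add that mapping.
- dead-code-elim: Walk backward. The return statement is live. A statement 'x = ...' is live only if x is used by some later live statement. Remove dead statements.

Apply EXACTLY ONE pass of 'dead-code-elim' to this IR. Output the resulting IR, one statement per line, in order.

Applying dead-code-elim statement-by-statement:
  [8] return z  -> KEEP (return); live=['z']
  [7] c = a * 0  -> DEAD (c not live)
  [6] y = 9  -> DEAD (y not live)
  [5] d = 1  -> DEAD (d not live)
  [4] b = 1 - 6  -> DEAD (b not live)
  [3] z = x - 1  -> KEEP; live=['x']
  [2] x = a  -> KEEP; live=['a']
  [1] a = 3  -> KEEP; live=[]
Result (4 stmts):
  a = 3
  x = a
  z = x - 1
  return z

Answer: a = 3
x = a
z = x - 1
return z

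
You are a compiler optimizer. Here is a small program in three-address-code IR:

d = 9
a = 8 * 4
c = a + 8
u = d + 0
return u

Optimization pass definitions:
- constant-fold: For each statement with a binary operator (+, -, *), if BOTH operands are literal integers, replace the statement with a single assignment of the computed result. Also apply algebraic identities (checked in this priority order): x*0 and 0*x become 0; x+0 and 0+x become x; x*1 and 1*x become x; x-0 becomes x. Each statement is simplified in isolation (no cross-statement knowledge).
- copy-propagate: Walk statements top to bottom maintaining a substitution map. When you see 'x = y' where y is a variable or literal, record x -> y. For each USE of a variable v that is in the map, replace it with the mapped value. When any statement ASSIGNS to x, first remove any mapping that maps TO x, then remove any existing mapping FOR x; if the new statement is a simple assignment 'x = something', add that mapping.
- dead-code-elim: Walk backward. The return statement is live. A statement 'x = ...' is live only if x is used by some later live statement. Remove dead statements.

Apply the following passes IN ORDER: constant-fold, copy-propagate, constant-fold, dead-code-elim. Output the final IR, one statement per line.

Initial IR:
  d = 9
  a = 8 * 4
  c = a + 8
  u = d + 0
  return u
After constant-fold (5 stmts):
  d = 9
  a = 32
  c = a + 8
  u = d
  return u
After copy-propagate (5 stmts):
  d = 9
  a = 32
  c = 32 + 8
  u = 9
  return 9
After constant-fold (5 stmts):
  d = 9
  a = 32
  c = 40
  u = 9
  return 9
After dead-code-elim (1 stmts):
  return 9

Answer: return 9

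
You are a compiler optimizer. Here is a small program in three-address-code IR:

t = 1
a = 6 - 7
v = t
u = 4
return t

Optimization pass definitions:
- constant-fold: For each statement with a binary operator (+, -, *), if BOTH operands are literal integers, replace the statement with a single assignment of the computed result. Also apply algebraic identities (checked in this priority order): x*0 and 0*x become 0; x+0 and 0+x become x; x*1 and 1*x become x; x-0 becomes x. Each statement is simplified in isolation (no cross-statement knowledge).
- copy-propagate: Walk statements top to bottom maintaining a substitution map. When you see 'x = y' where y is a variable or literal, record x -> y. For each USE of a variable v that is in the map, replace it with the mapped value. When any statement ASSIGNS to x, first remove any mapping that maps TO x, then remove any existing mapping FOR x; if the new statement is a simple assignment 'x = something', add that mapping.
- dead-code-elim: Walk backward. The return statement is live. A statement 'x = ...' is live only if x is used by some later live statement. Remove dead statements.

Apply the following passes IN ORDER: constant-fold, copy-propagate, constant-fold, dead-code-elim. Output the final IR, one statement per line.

Initial IR:
  t = 1
  a = 6 - 7
  v = t
  u = 4
  return t
After constant-fold (5 stmts):
  t = 1
  a = -1
  v = t
  u = 4
  return t
After copy-propagate (5 stmts):
  t = 1
  a = -1
  v = 1
  u = 4
  return 1
After constant-fold (5 stmts):
  t = 1
  a = -1
  v = 1
  u = 4
  return 1
After dead-code-elim (1 stmts):
  return 1

Answer: return 1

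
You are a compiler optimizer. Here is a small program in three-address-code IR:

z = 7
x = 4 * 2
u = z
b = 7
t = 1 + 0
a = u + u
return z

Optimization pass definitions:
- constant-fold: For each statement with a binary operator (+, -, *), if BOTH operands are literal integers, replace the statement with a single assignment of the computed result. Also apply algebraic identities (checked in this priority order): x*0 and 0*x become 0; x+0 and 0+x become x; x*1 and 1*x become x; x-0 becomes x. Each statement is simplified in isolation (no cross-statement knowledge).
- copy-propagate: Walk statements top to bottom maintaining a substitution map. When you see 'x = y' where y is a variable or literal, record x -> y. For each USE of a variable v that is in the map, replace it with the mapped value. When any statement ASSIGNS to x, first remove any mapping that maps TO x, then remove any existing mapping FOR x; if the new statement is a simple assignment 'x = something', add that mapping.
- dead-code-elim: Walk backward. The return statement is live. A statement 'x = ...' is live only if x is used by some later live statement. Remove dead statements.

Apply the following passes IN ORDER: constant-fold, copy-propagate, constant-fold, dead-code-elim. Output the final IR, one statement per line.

Answer: return 7

Derivation:
Initial IR:
  z = 7
  x = 4 * 2
  u = z
  b = 7
  t = 1 + 0
  a = u + u
  return z
After constant-fold (7 stmts):
  z = 7
  x = 8
  u = z
  b = 7
  t = 1
  a = u + u
  return z
After copy-propagate (7 stmts):
  z = 7
  x = 8
  u = 7
  b = 7
  t = 1
  a = 7 + 7
  return 7
After constant-fold (7 stmts):
  z = 7
  x = 8
  u = 7
  b = 7
  t = 1
  a = 14
  return 7
After dead-code-elim (1 stmts):
  return 7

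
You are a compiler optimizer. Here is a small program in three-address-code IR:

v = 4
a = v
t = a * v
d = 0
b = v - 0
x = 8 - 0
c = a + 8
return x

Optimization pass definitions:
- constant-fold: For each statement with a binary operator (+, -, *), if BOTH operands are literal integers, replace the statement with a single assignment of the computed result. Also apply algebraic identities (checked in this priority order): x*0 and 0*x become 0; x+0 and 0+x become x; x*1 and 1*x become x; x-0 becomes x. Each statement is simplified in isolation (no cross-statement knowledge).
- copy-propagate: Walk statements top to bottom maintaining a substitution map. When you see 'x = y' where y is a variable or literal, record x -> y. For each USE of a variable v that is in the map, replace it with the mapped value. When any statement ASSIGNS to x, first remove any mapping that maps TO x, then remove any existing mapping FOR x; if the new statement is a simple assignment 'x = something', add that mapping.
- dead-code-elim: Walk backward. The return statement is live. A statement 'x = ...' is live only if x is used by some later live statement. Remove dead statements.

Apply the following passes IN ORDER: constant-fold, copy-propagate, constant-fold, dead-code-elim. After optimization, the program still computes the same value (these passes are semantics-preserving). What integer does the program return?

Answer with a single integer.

Answer: 8

Derivation:
Initial IR:
  v = 4
  a = v
  t = a * v
  d = 0
  b = v - 0
  x = 8 - 0
  c = a + 8
  return x
After constant-fold (8 stmts):
  v = 4
  a = v
  t = a * v
  d = 0
  b = v
  x = 8
  c = a + 8
  return x
After copy-propagate (8 stmts):
  v = 4
  a = 4
  t = 4 * 4
  d = 0
  b = 4
  x = 8
  c = 4 + 8
  return 8
After constant-fold (8 stmts):
  v = 4
  a = 4
  t = 16
  d = 0
  b = 4
  x = 8
  c = 12
  return 8
After dead-code-elim (1 stmts):
  return 8
Evaluate:
  v = 4  =>  v = 4
  a = v  =>  a = 4
  t = a * v  =>  t = 16
  d = 0  =>  d = 0
  b = v - 0  =>  b = 4
  x = 8 - 0  =>  x = 8
  c = a + 8  =>  c = 12
  return x = 8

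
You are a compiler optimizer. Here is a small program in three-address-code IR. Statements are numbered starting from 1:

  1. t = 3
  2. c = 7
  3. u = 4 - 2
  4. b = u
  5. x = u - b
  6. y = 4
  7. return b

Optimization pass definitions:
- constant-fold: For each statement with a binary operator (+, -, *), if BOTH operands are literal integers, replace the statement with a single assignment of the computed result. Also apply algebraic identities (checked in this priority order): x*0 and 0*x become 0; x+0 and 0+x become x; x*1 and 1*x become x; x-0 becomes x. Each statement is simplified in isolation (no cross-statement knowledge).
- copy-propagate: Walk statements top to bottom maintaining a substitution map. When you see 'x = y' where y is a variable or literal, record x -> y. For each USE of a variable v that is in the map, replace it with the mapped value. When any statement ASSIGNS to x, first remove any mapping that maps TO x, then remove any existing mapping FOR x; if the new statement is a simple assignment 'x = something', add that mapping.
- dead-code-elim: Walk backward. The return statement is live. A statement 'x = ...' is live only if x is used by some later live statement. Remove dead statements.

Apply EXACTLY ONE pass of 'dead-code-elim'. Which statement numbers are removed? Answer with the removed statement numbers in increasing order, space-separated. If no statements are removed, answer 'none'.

Backward liveness scan:
Stmt 1 't = 3': DEAD (t not in live set [])
Stmt 2 'c = 7': DEAD (c not in live set [])
Stmt 3 'u = 4 - 2': KEEP (u is live); live-in = []
Stmt 4 'b = u': KEEP (b is live); live-in = ['u']
Stmt 5 'x = u - b': DEAD (x not in live set ['b'])
Stmt 6 'y = 4': DEAD (y not in live set ['b'])
Stmt 7 'return b': KEEP (return); live-in = ['b']
Removed statement numbers: [1, 2, 5, 6]
Surviving IR:
  u = 4 - 2
  b = u
  return b

Answer: 1 2 5 6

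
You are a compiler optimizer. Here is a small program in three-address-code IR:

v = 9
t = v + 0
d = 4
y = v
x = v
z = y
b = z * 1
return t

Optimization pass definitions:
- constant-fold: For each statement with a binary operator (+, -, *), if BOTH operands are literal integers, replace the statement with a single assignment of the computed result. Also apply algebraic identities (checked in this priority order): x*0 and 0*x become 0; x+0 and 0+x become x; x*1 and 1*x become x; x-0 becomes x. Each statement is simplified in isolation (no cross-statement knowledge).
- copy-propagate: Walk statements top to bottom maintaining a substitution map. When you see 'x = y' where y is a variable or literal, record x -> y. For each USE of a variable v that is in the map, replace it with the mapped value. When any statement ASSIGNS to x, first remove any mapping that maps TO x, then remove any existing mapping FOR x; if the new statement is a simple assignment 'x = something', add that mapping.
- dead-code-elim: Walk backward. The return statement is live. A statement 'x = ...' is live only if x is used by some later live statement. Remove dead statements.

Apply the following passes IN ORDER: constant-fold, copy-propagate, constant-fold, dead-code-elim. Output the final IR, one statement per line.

Initial IR:
  v = 9
  t = v + 0
  d = 4
  y = v
  x = v
  z = y
  b = z * 1
  return t
After constant-fold (8 stmts):
  v = 9
  t = v
  d = 4
  y = v
  x = v
  z = y
  b = z
  return t
After copy-propagate (8 stmts):
  v = 9
  t = 9
  d = 4
  y = 9
  x = 9
  z = 9
  b = 9
  return 9
After constant-fold (8 stmts):
  v = 9
  t = 9
  d = 4
  y = 9
  x = 9
  z = 9
  b = 9
  return 9
After dead-code-elim (1 stmts):
  return 9

Answer: return 9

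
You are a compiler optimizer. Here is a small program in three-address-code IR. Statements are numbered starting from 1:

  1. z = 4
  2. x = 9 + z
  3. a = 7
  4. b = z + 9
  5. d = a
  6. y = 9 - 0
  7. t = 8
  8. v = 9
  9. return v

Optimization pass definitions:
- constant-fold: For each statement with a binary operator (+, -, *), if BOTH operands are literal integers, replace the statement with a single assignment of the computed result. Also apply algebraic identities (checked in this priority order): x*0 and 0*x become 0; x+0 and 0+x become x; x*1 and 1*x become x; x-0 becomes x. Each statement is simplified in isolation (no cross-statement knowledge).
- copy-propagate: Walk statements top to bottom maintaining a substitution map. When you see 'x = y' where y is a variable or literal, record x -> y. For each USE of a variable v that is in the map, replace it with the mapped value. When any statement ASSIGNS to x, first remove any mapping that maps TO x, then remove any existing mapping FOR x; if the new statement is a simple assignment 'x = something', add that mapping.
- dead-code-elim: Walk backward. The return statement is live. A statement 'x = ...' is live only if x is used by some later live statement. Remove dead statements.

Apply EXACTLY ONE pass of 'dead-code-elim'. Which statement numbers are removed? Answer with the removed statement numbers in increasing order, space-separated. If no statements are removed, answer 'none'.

Backward liveness scan:
Stmt 1 'z = 4': DEAD (z not in live set [])
Stmt 2 'x = 9 + z': DEAD (x not in live set [])
Stmt 3 'a = 7': DEAD (a not in live set [])
Stmt 4 'b = z + 9': DEAD (b not in live set [])
Stmt 5 'd = a': DEAD (d not in live set [])
Stmt 6 'y = 9 - 0': DEAD (y not in live set [])
Stmt 7 't = 8': DEAD (t not in live set [])
Stmt 8 'v = 9': KEEP (v is live); live-in = []
Stmt 9 'return v': KEEP (return); live-in = ['v']
Removed statement numbers: [1, 2, 3, 4, 5, 6, 7]
Surviving IR:
  v = 9
  return v

Answer: 1 2 3 4 5 6 7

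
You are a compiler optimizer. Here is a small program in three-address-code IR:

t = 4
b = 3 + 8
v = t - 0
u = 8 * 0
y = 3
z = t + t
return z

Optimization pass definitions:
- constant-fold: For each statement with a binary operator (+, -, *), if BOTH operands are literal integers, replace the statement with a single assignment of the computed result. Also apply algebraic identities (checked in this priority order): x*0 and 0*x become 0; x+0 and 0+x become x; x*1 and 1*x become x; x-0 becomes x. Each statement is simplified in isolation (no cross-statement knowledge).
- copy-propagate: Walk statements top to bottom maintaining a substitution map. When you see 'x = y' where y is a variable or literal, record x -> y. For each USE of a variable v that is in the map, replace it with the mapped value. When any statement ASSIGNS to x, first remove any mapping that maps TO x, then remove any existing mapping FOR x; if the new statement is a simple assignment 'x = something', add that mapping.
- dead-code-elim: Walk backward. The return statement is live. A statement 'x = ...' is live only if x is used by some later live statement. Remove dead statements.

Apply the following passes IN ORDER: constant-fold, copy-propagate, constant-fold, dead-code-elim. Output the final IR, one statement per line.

Answer: z = 8
return z

Derivation:
Initial IR:
  t = 4
  b = 3 + 8
  v = t - 0
  u = 8 * 0
  y = 3
  z = t + t
  return z
After constant-fold (7 stmts):
  t = 4
  b = 11
  v = t
  u = 0
  y = 3
  z = t + t
  return z
After copy-propagate (7 stmts):
  t = 4
  b = 11
  v = 4
  u = 0
  y = 3
  z = 4 + 4
  return z
After constant-fold (7 stmts):
  t = 4
  b = 11
  v = 4
  u = 0
  y = 3
  z = 8
  return z
After dead-code-elim (2 stmts):
  z = 8
  return z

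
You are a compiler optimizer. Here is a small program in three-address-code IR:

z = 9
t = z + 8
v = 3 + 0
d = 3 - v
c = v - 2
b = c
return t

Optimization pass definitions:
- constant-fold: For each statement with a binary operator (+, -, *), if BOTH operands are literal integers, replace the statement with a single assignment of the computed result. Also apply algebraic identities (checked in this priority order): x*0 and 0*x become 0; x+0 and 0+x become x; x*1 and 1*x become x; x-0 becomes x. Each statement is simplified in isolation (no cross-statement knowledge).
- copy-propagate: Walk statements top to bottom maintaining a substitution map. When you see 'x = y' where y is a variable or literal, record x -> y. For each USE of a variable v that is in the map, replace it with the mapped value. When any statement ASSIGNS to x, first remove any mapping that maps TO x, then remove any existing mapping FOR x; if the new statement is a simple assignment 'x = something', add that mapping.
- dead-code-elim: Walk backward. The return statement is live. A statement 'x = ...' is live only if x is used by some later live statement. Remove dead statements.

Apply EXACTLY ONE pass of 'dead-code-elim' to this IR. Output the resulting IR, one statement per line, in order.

Answer: z = 9
t = z + 8
return t

Derivation:
Applying dead-code-elim statement-by-statement:
  [7] return t  -> KEEP (return); live=['t']
  [6] b = c  -> DEAD (b not live)
  [5] c = v - 2  -> DEAD (c not live)
  [4] d = 3 - v  -> DEAD (d not live)
  [3] v = 3 + 0  -> DEAD (v not live)
  [2] t = z + 8  -> KEEP; live=['z']
  [1] z = 9  -> KEEP; live=[]
Result (3 stmts):
  z = 9
  t = z + 8
  return t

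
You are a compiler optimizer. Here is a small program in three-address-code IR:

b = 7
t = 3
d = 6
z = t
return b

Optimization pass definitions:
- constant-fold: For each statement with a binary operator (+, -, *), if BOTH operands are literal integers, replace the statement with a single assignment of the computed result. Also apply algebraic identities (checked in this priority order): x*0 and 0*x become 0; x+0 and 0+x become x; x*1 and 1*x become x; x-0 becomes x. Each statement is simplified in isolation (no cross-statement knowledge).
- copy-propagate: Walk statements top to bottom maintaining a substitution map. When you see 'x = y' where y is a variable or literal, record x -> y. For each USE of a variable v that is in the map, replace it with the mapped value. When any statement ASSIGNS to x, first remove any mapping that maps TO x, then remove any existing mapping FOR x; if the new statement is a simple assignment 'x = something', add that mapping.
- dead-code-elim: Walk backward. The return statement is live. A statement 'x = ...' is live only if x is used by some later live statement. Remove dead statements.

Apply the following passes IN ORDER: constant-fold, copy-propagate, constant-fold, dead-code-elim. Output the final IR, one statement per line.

Initial IR:
  b = 7
  t = 3
  d = 6
  z = t
  return b
After constant-fold (5 stmts):
  b = 7
  t = 3
  d = 6
  z = t
  return b
After copy-propagate (5 stmts):
  b = 7
  t = 3
  d = 6
  z = 3
  return 7
After constant-fold (5 stmts):
  b = 7
  t = 3
  d = 6
  z = 3
  return 7
After dead-code-elim (1 stmts):
  return 7

Answer: return 7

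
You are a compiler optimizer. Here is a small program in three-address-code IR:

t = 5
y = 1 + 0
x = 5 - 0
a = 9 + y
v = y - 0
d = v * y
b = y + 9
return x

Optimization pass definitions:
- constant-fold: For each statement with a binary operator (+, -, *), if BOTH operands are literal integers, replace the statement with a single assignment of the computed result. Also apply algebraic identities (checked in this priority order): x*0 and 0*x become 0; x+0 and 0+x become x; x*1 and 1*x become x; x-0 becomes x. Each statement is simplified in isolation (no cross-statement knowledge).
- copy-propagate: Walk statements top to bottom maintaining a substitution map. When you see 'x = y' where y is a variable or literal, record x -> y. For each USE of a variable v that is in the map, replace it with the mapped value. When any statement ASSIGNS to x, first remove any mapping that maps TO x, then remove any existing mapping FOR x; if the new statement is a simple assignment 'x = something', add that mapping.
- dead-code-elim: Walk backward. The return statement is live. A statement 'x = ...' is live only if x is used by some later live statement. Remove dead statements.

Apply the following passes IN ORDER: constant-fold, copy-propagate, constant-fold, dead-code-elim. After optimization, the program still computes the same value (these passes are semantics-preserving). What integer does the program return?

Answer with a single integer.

Answer: 5

Derivation:
Initial IR:
  t = 5
  y = 1 + 0
  x = 5 - 0
  a = 9 + y
  v = y - 0
  d = v * y
  b = y + 9
  return x
After constant-fold (8 stmts):
  t = 5
  y = 1
  x = 5
  a = 9 + y
  v = y
  d = v * y
  b = y + 9
  return x
After copy-propagate (8 stmts):
  t = 5
  y = 1
  x = 5
  a = 9 + 1
  v = 1
  d = 1 * 1
  b = 1 + 9
  return 5
After constant-fold (8 stmts):
  t = 5
  y = 1
  x = 5
  a = 10
  v = 1
  d = 1
  b = 10
  return 5
After dead-code-elim (1 stmts):
  return 5
Evaluate:
  t = 5  =>  t = 5
  y = 1 + 0  =>  y = 1
  x = 5 - 0  =>  x = 5
  a = 9 + y  =>  a = 10
  v = y - 0  =>  v = 1
  d = v * y  =>  d = 1
  b = y + 9  =>  b = 10
  return x = 5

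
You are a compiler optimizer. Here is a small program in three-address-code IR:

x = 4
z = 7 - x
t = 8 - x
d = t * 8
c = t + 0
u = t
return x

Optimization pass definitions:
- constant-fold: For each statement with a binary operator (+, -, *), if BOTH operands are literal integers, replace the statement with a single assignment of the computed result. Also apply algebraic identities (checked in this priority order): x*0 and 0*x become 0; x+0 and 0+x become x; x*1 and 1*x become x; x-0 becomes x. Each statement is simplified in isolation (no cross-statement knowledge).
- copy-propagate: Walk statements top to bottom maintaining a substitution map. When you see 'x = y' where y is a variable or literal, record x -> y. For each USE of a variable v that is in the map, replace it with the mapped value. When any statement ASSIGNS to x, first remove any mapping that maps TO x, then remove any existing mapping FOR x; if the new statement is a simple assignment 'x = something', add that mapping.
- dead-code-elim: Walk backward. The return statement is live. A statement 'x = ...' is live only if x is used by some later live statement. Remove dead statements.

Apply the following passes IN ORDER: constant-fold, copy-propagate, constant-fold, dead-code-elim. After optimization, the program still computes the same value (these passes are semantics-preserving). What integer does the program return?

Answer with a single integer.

Answer: 4

Derivation:
Initial IR:
  x = 4
  z = 7 - x
  t = 8 - x
  d = t * 8
  c = t + 0
  u = t
  return x
After constant-fold (7 stmts):
  x = 4
  z = 7 - x
  t = 8 - x
  d = t * 8
  c = t
  u = t
  return x
After copy-propagate (7 stmts):
  x = 4
  z = 7 - 4
  t = 8 - 4
  d = t * 8
  c = t
  u = t
  return 4
After constant-fold (7 stmts):
  x = 4
  z = 3
  t = 4
  d = t * 8
  c = t
  u = t
  return 4
After dead-code-elim (1 stmts):
  return 4
Evaluate:
  x = 4  =>  x = 4
  z = 7 - x  =>  z = 3
  t = 8 - x  =>  t = 4
  d = t * 8  =>  d = 32
  c = t + 0  =>  c = 4
  u = t  =>  u = 4
  return x = 4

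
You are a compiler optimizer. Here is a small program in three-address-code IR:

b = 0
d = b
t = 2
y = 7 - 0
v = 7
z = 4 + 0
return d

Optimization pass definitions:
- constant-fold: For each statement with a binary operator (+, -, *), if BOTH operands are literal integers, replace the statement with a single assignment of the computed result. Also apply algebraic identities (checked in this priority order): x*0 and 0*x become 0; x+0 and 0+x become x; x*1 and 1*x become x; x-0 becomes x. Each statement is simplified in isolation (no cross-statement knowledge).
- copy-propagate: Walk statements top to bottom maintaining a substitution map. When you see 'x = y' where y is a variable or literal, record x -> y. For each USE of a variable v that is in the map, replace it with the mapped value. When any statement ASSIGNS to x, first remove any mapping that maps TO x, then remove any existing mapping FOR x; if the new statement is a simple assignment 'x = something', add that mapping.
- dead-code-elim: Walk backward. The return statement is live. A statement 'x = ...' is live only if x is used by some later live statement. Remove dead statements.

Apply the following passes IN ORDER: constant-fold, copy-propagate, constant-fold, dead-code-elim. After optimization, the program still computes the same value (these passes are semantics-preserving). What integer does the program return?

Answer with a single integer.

Answer: 0

Derivation:
Initial IR:
  b = 0
  d = b
  t = 2
  y = 7 - 0
  v = 7
  z = 4 + 0
  return d
After constant-fold (7 stmts):
  b = 0
  d = b
  t = 2
  y = 7
  v = 7
  z = 4
  return d
After copy-propagate (7 stmts):
  b = 0
  d = 0
  t = 2
  y = 7
  v = 7
  z = 4
  return 0
After constant-fold (7 stmts):
  b = 0
  d = 0
  t = 2
  y = 7
  v = 7
  z = 4
  return 0
After dead-code-elim (1 stmts):
  return 0
Evaluate:
  b = 0  =>  b = 0
  d = b  =>  d = 0
  t = 2  =>  t = 2
  y = 7 - 0  =>  y = 7
  v = 7  =>  v = 7
  z = 4 + 0  =>  z = 4
  return d = 0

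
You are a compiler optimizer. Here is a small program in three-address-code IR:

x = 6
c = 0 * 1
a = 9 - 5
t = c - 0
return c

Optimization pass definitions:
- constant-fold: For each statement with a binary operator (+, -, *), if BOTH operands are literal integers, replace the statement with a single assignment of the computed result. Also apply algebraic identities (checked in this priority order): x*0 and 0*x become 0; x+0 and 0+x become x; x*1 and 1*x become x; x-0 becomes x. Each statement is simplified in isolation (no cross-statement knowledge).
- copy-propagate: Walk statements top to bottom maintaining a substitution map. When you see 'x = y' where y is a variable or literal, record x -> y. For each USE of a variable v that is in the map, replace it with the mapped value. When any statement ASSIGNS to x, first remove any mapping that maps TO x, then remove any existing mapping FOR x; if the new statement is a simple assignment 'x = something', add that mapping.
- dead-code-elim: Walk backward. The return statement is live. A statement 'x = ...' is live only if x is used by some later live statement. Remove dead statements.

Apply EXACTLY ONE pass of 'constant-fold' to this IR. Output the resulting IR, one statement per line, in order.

Applying constant-fold statement-by-statement:
  [1] x = 6  (unchanged)
  [2] c = 0 * 1  -> c = 0
  [3] a = 9 - 5  -> a = 4
  [4] t = c - 0  -> t = c
  [5] return c  (unchanged)
Result (5 stmts):
  x = 6
  c = 0
  a = 4
  t = c
  return c

Answer: x = 6
c = 0
a = 4
t = c
return c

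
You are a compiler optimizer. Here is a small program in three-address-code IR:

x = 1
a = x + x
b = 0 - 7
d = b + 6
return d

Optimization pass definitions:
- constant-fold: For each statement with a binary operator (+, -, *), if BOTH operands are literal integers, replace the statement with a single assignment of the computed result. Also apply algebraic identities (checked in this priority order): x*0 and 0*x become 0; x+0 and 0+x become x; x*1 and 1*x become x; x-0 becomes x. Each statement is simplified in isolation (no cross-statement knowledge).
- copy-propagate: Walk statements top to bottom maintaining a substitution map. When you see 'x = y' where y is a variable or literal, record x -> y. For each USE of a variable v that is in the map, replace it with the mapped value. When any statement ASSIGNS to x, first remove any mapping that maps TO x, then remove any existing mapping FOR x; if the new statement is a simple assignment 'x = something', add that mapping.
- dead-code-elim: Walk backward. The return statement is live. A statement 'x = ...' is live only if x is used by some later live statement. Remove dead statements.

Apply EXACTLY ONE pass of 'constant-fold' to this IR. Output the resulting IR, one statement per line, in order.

Applying constant-fold statement-by-statement:
  [1] x = 1  (unchanged)
  [2] a = x + x  (unchanged)
  [3] b = 0 - 7  -> b = -7
  [4] d = b + 6  (unchanged)
  [5] return d  (unchanged)
Result (5 stmts):
  x = 1
  a = x + x
  b = -7
  d = b + 6
  return d

Answer: x = 1
a = x + x
b = -7
d = b + 6
return d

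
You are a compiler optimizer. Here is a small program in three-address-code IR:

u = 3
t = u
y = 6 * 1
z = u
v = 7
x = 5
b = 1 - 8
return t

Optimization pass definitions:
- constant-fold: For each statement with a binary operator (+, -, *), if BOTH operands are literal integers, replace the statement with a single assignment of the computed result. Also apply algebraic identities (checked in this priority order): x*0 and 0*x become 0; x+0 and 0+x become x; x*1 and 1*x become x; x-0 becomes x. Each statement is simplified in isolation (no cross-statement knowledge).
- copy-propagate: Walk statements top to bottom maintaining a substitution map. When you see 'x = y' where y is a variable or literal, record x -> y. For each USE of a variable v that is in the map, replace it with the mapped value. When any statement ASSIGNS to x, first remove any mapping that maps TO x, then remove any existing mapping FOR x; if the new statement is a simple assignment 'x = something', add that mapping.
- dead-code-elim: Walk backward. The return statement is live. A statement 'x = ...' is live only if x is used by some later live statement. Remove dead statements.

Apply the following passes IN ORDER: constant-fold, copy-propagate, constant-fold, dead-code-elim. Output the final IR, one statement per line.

Answer: return 3

Derivation:
Initial IR:
  u = 3
  t = u
  y = 6 * 1
  z = u
  v = 7
  x = 5
  b = 1 - 8
  return t
After constant-fold (8 stmts):
  u = 3
  t = u
  y = 6
  z = u
  v = 7
  x = 5
  b = -7
  return t
After copy-propagate (8 stmts):
  u = 3
  t = 3
  y = 6
  z = 3
  v = 7
  x = 5
  b = -7
  return 3
After constant-fold (8 stmts):
  u = 3
  t = 3
  y = 6
  z = 3
  v = 7
  x = 5
  b = -7
  return 3
After dead-code-elim (1 stmts):
  return 3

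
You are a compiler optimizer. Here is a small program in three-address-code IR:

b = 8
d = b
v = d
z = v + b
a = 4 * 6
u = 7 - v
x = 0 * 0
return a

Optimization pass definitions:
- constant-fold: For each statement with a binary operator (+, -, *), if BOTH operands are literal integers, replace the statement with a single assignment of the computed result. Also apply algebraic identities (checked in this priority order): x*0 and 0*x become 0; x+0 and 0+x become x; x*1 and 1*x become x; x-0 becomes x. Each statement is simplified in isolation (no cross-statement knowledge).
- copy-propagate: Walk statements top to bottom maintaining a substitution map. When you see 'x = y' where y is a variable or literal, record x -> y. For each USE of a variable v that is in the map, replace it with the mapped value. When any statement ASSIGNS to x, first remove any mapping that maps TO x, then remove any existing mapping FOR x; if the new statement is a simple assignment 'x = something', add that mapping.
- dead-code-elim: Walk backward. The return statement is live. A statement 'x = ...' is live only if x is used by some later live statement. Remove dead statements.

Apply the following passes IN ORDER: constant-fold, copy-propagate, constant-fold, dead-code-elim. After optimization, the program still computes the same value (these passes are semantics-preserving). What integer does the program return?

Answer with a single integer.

Answer: 24

Derivation:
Initial IR:
  b = 8
  d = b
  v = d
  z = v + b
  a = 4 * 6
  u = 7 - v
  x = 0 * 0
  return a
After constant-fold (8 stmts):
  b = 8
  d = b
  v = d
  z = v + b
  a = 24
  u = 7 - v
  x = 0
  return a
After copy-propagate (8 stmts):
  b = 8
  d = 8
  v = 8
  z = 8 + 8
  a = 24
  u = 7 - 8
  x = 0
  return 24
After constant-fold (8 stmts):
  b = 8
  d = 8
  v = 8
  z = 16
  a = 24
  u = -1
  x = 0
  return 24
After dead-code-elim (1 stmts):
  return 24
Evaluate:
  b = 8  =>  b = 8
  d = b  =>  d = 8
  v = d  =>  v = 8
  z = v + b  =>  z = 16
  a = 4 * 6  =>  a = 24
  u = 7 - v  =>  u = -1
  x = 0 * 0  =>  x = 0
  return a = 24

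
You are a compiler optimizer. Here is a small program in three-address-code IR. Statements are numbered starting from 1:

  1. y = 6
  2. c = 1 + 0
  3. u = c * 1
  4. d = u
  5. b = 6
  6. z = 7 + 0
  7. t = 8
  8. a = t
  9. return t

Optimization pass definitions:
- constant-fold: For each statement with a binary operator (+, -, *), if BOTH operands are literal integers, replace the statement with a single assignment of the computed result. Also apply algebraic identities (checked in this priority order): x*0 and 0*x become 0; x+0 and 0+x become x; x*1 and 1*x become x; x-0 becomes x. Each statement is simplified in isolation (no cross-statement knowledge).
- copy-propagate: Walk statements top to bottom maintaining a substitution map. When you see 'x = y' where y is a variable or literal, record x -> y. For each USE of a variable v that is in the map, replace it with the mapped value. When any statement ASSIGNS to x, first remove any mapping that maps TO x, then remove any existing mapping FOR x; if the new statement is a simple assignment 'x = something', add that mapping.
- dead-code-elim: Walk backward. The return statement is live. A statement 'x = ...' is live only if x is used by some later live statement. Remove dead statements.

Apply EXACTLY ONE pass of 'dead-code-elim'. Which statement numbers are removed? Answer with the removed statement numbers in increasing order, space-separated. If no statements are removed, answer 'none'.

Answer: 1 2 3 4 5 6 8

Derivation:
Backward liveness scan:
Stmt 1 'y = 6': DEAD (y not in live set [])
Stmt 2 'c = 1 + 0': DEAD (c not in live set [])
Stmt 3 'u = c * 1': DEAD (u not in live set [])
Stmt 4 'd = u': DEAD (d not in live set [])
Stmt 5 'b = 6': DEAD (b not in live set [])
Stmt 6 'z = 7 + 0': DEAD (z not in live set [])
Stmt 7 't = 8': KEEP (t is live); live-in = []
Stmt 8 'a = t': DEAD (a not in live set ['t'])
Stmt 9 'return t': KEEP (return); live-in = ['t']
Removed statement numbers: [1, 2, 3, 4, 5, 6, 8]
Surviving IR:
  t = 8
  return t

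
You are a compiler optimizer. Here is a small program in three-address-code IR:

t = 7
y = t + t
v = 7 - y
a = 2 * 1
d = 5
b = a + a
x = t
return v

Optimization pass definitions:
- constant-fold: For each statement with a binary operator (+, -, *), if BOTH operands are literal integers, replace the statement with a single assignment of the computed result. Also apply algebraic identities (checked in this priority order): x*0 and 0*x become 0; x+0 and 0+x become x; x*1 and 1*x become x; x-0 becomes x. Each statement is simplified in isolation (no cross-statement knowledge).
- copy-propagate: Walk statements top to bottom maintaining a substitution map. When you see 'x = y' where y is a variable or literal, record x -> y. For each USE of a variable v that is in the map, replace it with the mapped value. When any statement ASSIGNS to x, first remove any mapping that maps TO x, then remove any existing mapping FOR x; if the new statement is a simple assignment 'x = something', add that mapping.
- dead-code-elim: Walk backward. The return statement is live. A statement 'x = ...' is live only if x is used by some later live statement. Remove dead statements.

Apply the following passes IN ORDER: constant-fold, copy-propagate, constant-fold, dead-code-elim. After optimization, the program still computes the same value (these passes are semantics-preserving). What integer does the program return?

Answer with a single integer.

Initial IR:
  t = 7
  y = t + t
  v = 7 - y
  a = 2 * 1
  d = 5
  b = a + a
  x = t
  return v
After constant-fold (8 stmts):
  t = 7
  y = t + t
  v = 7 - y
  a = 2
  d = 5
  b = a + a
  x = t
  return v
After copy-propagate (8 stmts):
  t = 7
  y = 7 + 7
  v = 7 - y
  a = 2
  d = 5
  b = 2 + 2
  x = 7
  return v
After constant-fold (8 stmts):
  t = 7
  y = 14
  v = 7 - y
  a = 2
  d = 5
  b = 4
  x = 7
  return v
After dead-code-elim (3 stmts):
  y = 14
  v = 7 - y
  return v
Evaluate:
  t = 7  =>  t = 7
  y = t + t  =>  y = 14
  v = 7 - y  =>  v = -7
  a = 2 * 1  =>  a = 2
  d = 5  =>  d = 5
  b = a + a  =>  b = 4
  x = t  =>  x = 7
  return v = -7

Answer: -7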